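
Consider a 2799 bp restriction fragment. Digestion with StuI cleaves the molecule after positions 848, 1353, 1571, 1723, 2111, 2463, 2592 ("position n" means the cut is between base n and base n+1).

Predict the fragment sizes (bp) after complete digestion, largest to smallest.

Linear molecule, 7 cuts → 8 fragments:
  848 − 0 = 848 bp
  1353 − 848 = 505 bp
  1571 − 1353 = 218 bp
  1723 − 1571 = 152 bp
  2111 − 1723 = 388 bp
  2463 − 2111 = 352 bp
  2592 − 2463 = 129 bp
  2799 − 2592 = 207 bp
Sorted largest to smallest: 848, 505, 388, 352, 218, 207, 152, 129 bp.

848, 505, 388, 352, 218, 207, 152, 129 bp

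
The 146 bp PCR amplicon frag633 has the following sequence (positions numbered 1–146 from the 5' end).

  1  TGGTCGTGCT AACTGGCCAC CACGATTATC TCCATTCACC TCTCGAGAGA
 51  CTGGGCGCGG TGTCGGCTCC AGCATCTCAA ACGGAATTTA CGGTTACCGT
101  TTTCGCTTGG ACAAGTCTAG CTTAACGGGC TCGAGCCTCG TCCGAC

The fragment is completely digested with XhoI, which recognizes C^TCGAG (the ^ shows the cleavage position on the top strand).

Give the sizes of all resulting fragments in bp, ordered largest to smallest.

88, 42, 16 bp

XhoI sites (CTCGAG) start at positions 42, 130.
XhoI cuts after the first base of each site, so after positions 42, 130.
Linear molecule, 2 cuts → 3 fragments:
  1–42 → 42 bp
  43–130 → 88 bp
  131–146 → 16 bp
Sorted largest to smallest: 88, 42, 16 bp.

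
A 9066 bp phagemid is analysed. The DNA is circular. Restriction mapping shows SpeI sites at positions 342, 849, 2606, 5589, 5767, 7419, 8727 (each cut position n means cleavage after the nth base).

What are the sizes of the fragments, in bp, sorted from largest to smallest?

2983, 1757, 1652, 1308, 681, 507, 178 bp

Circular molecule, 7 cuts → 7 fragments:
  849 − 342 = 507 bp
  2606 − 849 = 1757 bp
  5589 − 2606 = 2983 bp
  5767 − 5589 = 178 bp
  7419 − 5767 = 1652 bp
  8727 − 7419 = 1308 bp
  wrap: 9066 − 8727 + 342 = 681 bp
Sorted largest to smallest: 2983, 1757, 1652, 1308, 681, 507, 178 bp.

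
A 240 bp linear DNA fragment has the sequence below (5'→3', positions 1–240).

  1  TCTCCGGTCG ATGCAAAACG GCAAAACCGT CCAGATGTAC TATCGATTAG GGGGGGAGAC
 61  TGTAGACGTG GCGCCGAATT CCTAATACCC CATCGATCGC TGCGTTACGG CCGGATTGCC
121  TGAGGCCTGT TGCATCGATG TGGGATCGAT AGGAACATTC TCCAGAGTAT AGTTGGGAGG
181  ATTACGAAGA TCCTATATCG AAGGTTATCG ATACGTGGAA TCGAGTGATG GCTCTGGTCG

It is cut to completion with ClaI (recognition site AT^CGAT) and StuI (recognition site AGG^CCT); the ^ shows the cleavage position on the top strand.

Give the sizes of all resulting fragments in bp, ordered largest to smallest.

ClaI sites (ATCGAT) start at positions 42, 92, 134, 145, 207.
ClaI cuts after base 2 of each site, so after positions 43, 93, 135, 146, 208.
The StuI site (AGGCCT) starts at position 123.
StuI cuts after base 3 of each site, so after position 125.
Combined cut positions: 43, 93, 125, 135, 146, 208.
Linear molecule, 6 cuts → 7 fragments:
  1–43 → 43 bp
  44–93 → 50 bp
  94–125 → 32 bp
  126–135 → 10 bp
  136–146 → 11 bp
  147–208 → 62 bp
  209–240 → 32 bp
Sorted largest to smallest: 62, 50, 43, 32, 32, 11, 10 bp.

62, 50, 43, 32, 32, 11, 10 bp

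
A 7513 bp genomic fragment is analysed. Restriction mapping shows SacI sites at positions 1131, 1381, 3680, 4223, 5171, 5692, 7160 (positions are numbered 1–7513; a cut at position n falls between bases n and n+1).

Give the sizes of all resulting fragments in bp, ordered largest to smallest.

Linear molecule, 7 cuts → 8 fragments:
  1131 − 0 = 1131 bp
  1381 − 1131 = 250 bp
  3680 − 1381 = 2299 bp
  4223 − 3680 = 543 bp
  5171 − 4223 = 948 bp
  5692 − 5171 = 521 bp
  7160 − 5692 = 1468 bp
  7513 − 7160 = 353 bp
Sorted largest to smallest: 2299, 1468, 1131, 948, 543, 521, 353, 250 bp.

2299, 1468, 1131, 948, 543, 521, 353, 250 bp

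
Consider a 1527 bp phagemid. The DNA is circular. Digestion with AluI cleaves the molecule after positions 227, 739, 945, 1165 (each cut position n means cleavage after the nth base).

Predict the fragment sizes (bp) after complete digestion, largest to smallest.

589, 512, 220, 206 bp

Circular molecule, 4 cuts → 4 fragments:
  739 − 227 = 512 bp
  945 − 739 = 206 bp
  1165 − 945 = 220 bp
  wrap: 1527 − 1165 + 227 = 589 bp
Sorted largest to smallest: 589, 512, 220, 206 bp.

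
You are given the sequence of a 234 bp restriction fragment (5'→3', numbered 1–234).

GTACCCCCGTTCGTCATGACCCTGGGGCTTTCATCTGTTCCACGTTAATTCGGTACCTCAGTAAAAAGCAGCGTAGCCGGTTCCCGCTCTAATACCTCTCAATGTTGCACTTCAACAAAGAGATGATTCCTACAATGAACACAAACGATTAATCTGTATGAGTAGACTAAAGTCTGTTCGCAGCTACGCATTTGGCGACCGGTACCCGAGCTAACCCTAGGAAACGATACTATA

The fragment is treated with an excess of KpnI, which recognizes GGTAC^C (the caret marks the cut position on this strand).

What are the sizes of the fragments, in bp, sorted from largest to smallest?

149, 56, 29 bp

KpnI sites (GGTACC) start at positions 52, 201.
KpnI cuts after base 5 of each site (before the last base), so after positions 56, 205.
Linear molecule, 2 cuts → 3 fragments:
  1–56 → 56 bp
  57–205 → 149 bp
  206–234 → 29 bp
Sorted largest to smallest: 149, 56, 29 bp.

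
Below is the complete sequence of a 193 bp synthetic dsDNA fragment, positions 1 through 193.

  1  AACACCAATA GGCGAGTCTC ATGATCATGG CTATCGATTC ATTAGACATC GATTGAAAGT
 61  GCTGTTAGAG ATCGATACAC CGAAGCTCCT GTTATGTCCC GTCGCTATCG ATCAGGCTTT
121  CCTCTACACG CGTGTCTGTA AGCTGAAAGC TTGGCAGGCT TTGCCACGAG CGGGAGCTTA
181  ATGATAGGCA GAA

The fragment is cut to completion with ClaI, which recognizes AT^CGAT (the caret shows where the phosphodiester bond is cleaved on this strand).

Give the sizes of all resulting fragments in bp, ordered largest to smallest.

85, 36, 34, 23, 15 bp

ClaI sites (ATCGAT) start at positions 33, 48, 71, 107.
ClaI cuts after base 2 of each site, so after positions 34, 49, 72, 108.
Linear molecule, 4 cuts → 5 fragments:
  1–34 → 34 bp
  35–49 → 15 bp
  50–72 → 23 bp
  73–108 → 36 bp
  109–193 → 85 bp
Sorted largest to smallest: 85, 36, 34, 23, 15 bp.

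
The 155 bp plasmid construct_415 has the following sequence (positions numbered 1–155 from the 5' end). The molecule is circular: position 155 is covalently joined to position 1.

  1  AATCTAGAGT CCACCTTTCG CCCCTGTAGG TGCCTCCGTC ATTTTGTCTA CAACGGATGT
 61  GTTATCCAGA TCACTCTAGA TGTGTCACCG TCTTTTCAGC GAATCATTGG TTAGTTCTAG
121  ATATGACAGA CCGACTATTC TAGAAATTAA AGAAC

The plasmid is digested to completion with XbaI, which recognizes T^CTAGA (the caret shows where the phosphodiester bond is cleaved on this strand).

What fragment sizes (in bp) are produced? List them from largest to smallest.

72, 41, 23, 19 bp

XbaI sites (TCTAGA) start at positions 3, 75, 116, 139.
XbaI cuts after the first base of each site, so after positions 3, 75, 116, 139.
Circular molecule, 4 cuts → 4 fragments:
  4–75 → 72 bp
  76–116 → 41 bp
  117–139 → 23 bp
  140–155 then 1–3 → 16 + 3 = 19 bp
Sorted largest to smallest: 72, 41, 23, 19 bp.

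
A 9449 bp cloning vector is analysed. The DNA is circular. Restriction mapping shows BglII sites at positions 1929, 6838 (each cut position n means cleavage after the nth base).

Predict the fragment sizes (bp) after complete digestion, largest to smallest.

Circular molecule, 2 cuts → 2 fragments:
  6838 − 1929 = 4909 bp
  wrap: 9449 − 6838 + 1929 = 4540 bp
Sorted largest to smallest: 4909, 4540 bp.

4909, 4540 bp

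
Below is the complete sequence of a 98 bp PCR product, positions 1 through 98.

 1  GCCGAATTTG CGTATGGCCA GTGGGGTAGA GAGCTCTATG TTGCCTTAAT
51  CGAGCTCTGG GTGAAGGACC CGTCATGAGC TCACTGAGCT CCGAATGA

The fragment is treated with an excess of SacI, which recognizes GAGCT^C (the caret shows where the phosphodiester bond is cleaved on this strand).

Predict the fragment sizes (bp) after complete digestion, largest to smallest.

SacI sites (GAGCTC) start at positions 31, 52, 77, 86.
SacI cuts after base 5 of each site (before the last base), so after positions 35, 56, 81, 90.
Linear molecule, 4 cuts → 5 fragments:
  1–35 → 35 bp
  36–56 → 21 bp
  57–81 → 25 bp
  82–90 → 9 bp
  91–98 → 8 bp
Sorted largest to smallest: 35, 25, 21, 9, 8 bp.

35, 25, 21, 9, 8 bp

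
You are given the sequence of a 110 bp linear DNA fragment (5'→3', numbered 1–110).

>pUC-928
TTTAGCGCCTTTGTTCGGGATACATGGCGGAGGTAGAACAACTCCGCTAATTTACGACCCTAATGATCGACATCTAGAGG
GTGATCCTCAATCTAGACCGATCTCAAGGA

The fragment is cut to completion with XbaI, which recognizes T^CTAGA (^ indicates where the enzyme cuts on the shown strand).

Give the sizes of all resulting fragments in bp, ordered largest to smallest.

73, 19, 18 bp

XbaI sites (TCTAGA) start at positions 73, 92.
XbaI cuts after the first base of each site, so after positions 73, 92.
Linear molecule, 2 cuts → 3 fragments:
  1–73 → 73 bp
  74–92 → 19 bp
  93–110 → 18 bp
Sorted largest to smallest: 73, 19, 18 bp.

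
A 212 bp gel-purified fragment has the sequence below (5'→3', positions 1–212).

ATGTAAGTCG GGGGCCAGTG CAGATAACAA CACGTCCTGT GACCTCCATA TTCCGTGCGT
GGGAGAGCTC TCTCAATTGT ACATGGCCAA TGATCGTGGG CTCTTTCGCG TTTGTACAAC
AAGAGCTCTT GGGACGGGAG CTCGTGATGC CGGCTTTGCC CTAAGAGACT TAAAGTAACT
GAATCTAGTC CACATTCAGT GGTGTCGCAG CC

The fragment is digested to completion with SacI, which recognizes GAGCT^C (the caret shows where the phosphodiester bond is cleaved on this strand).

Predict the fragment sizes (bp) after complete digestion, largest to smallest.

70, 69, 58, 15 bp

SacI sites (GAGCTC) start at positions 65, 123, 138.
SacI cuts after base 5 of each site (before the last base), so after positions 69, 127, 142.
Linear molecule, 3 cuts → 4 fragments:
  1–69 → 69 bp
  70–127 → 58 bp
  128–142 → 15 bp
  143–212 → 70 bp
Sorted largest to smallest: 70, 69, 58, 15 bp.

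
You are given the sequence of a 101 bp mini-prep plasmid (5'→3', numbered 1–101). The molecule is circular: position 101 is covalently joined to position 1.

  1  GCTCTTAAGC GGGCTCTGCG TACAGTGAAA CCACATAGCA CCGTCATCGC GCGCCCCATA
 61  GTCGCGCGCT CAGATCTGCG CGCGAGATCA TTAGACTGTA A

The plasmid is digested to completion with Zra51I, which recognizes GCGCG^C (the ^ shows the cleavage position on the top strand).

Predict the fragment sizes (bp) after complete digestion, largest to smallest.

72, 15, 14 bp

Zra51I sites (GCGCGC) start at positions 49, 64, 78.
Zra51I cuts after base 5 of each site (before the last base), so after positions 53, 68, 82.
Circular molecule, 3 cuts → 3 fragments:
  54–68 → 15 bp
  69–82 → 14 bp
  83–101 then 1–53 → 19 + 53 = 72 bp
Sorted largest to smallest: 72, 15, 14 bp.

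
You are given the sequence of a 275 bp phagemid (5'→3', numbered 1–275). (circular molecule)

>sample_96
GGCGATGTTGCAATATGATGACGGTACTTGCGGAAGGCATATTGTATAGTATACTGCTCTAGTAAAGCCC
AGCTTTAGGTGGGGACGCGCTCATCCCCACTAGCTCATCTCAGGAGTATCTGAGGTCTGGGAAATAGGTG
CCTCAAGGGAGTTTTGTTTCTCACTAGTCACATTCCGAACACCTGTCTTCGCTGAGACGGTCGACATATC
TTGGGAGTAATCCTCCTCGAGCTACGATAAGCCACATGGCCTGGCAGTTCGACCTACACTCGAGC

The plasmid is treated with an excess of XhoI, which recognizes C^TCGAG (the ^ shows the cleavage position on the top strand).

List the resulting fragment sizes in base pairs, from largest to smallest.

232, 43 bp

XhoI sites (CTCGAG) start at positions 226, 269.
XhoI cuts after the first base of each site, so after positions 226, 269.
Circular molecule, 2 cuts → 2 fragments:
  227–269 → 43 bp
  270–275 then 1–226 → 6 + 226 = 232 bp
Sorted largest to smallest: 232, 43 bp.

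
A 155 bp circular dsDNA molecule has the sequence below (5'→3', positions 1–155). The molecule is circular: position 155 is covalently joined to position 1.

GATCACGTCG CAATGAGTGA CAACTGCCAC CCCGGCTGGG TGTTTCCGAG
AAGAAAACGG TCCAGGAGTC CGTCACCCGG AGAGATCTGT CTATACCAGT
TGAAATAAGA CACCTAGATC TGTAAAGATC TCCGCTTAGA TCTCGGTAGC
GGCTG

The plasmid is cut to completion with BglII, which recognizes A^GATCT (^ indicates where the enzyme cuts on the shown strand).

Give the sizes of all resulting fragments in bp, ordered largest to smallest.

100, 33, 12, 10 bp

BglII sites (AGATCT) start at positions 83, 116, 126, 138.
BglII cuts after the first base of each site, so after positions 83, 116, 126, 138.
Circular molecule, 4 cuts → 4 fragments:
  84–116 → 33 bp
  117–126 → 10 bp
  127–138 → 12 bp
  139–155 then 1–83 → 17 + 83 = 100 bp
Sorted largest to smallest: 100, 33, 12, 10 bp.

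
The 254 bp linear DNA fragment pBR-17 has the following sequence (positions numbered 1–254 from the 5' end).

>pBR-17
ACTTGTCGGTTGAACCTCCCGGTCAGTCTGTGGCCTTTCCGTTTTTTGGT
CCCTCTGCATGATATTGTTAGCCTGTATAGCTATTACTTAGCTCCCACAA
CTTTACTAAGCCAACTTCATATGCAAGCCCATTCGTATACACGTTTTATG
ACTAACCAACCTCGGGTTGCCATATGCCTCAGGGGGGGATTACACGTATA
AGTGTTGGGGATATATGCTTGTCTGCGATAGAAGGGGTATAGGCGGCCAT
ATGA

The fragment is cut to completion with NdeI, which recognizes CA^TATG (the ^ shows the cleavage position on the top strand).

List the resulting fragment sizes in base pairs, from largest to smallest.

NdeI sites (CATATG) start at positions 118, 171, 248.
NdeI cuts after base 2 of each site, so after positions 119, 172, 249.
Linear molecule, 3 cuts → 4 fragments:
  1–119 → 119 bp
  120–172 → 53 bp
  173–249 → 77 bp
  250–254 → 5 bp
Sorted largest to smallest: 119, 77, 53, 5 bp.

119, 77, 53, 5 bp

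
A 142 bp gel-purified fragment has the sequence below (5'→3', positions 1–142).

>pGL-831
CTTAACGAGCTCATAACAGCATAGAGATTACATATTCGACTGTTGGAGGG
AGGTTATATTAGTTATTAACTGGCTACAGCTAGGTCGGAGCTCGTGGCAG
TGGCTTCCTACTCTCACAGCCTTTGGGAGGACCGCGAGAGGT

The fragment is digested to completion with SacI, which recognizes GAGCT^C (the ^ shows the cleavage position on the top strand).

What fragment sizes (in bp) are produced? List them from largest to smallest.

SacI sites (GAGCTC) start at positions 7, 88.
SacI cuts after base 5 of each site (before the last base), so after positions 11, 92.
Linear molecule, 2 cuts → 3 fragments:
  1–11 → 11 bp
  12–92 → 81 bp
  93–142 → 50 bp
Sorted largest to smallest: 81, 50, 11 bp.

81, 50, 11 bp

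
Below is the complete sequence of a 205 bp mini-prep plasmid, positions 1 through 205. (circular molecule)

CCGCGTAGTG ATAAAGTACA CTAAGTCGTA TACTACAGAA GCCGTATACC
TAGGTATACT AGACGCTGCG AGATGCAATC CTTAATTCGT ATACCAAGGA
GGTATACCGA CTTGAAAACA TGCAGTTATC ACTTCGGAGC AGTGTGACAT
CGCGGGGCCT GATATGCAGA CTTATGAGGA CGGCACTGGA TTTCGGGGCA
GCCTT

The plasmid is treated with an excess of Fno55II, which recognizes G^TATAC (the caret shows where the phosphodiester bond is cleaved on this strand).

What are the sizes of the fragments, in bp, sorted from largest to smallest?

131, 35, 16, 13, 10 bp

Fno55II sites (GTATAC) start at positions 28, 44, 54, 89, 102.
Fno55II cuts after the first base of each site, so after positions 28, 44, 54, 89, 102.
Circular molecule, 5 cuts → 5 fragments:
  29–44 → 16 bp
  45–54 → 10 bp
  55–89 → 35 bp
  90–102 → 13 bp
  103–205 then 1–28 → 103 + 28 = 131 bp
Sorted largest to smallest: 131, 35, 16, 13, 10 bp.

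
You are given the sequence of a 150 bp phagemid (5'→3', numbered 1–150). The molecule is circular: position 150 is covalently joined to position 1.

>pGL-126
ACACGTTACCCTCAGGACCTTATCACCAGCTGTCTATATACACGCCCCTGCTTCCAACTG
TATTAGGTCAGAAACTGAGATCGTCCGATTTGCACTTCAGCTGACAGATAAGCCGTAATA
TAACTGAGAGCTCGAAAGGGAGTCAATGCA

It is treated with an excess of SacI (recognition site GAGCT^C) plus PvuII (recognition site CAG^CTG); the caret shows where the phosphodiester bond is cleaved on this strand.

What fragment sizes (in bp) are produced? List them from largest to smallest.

71, 47, 32 bp

The SacI site (GAGCTC) starts at position 128.
SacI cuts after base 5 of each site (before the last base), so after position 132.
PvuII sites (CAGCTG) start at positions 27, 98.
PvuII cuts after base 3 of each site, so after positions 29, 100.
Combined cut positions: 29, 100, 132.
Circular molecule, 3 cuts → 3 fragments:
  30–100 → 71 bp
  101–132 → 32 bp
  133–150 then 1–29 → 18 + 29 = 47 bp
Sorted largest to smallest: 71, 47, 32 bp.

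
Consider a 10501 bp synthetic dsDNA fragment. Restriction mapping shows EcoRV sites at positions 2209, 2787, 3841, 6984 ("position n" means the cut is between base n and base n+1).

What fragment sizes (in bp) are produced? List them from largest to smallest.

3517, 3143, 2209, 1054, 578 bp

Linear molecule, 4 cuts → 5 fragments:
  2209 − 0 = 2209 bp
  2787 − 2209 = 578 bp
  3841 − 2787 = 1054 bp
  6984 − 3841 = 3143 bp
  10501 − 6984 = 3517 bp
Sorted largest to smallest: 3517, 3143, 2209, 1054, 578 bp.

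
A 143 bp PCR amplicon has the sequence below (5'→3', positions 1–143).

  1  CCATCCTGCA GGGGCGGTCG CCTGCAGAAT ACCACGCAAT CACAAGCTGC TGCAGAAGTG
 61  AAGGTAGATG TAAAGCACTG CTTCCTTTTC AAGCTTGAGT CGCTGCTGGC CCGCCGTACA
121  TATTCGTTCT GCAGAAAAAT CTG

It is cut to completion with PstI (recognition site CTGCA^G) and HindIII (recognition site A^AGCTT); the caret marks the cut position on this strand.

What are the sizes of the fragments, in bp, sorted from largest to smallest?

PstI sites (CTGCAG) start at positions 6, 22, 50, 129.
PstI cuts after base 5 of each site (before the last base), so after positions 10, 26, 54, 133.
The HindIII site (AAGCTT) starts at position 91.
HindIII cuts after the first base of each site, so after position 91.
Combined cut positions: 10, 26, 54, 91, 133.
Linear molecule, 5 cuts → 6 fragments:
  1–10 → 10 bp
  11–26 → 16 bp
  27–54 → 28 bp
  55–91 → 37 bp
  92–133 → 42 bp
  134–143 → 10 bp
Sorted largest to smallest: 42, 37, 28, 16, 10, 10 bp.

42, 37, 28, 16, 10, 10 bp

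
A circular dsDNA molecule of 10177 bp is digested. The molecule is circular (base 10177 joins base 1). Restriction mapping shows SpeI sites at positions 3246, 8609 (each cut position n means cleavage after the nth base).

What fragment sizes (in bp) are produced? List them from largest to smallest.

Circular molecule, 2 cuts → 2 fragments:
  8609 − 3246 = 5363 bp
  wrap: 10177 − 8609 + 3246 = 4814 bp
Sorted largest to smallest: 5363, 4814 bp.

5363, 4814 bp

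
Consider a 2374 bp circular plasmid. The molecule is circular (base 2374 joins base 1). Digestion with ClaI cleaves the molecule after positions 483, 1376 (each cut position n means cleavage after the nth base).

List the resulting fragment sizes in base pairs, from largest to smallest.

1481, 893 bp

Circular molecule, 2 cuts → 2 fragments:
  1376 − 483 = 893 bp
  wrap: 2374 − 1376 + 483 = 1481 bp
Sorted largest to smallest: 1481, 893 bp.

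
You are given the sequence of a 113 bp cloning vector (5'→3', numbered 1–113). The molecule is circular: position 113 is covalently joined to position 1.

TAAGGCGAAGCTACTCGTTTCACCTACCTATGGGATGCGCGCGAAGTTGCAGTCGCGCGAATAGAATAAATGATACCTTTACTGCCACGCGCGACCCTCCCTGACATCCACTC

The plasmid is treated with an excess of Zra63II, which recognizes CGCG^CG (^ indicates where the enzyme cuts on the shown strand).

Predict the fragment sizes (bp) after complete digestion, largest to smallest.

63, 34, 16 bp

Zra63II sites (CGCGCG) start at positions 38, 54, 88.
Zra63II cuts after base 4 of each site, so after positions 41, 57, 91.
Circular molecule, 3 cuts → 3 fragments:
  42–57 → 16 bp
  58–91 → 34 bp
  92–113 then 1–41 → 22 + 41 = 63 bp
Sorted largest to smallest: 63, 34, 16 bp.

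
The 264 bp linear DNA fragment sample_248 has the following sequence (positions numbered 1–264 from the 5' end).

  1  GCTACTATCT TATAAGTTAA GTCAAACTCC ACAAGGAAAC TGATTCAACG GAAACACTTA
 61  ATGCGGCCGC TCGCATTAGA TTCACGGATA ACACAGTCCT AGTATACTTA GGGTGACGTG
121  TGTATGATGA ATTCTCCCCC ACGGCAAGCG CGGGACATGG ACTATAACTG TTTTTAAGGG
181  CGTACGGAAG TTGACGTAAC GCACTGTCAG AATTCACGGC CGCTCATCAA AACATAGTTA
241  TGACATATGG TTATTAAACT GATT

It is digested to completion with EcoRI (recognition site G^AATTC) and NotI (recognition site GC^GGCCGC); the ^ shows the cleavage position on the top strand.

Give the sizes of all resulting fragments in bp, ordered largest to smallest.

EcoRI sites (GAATTC) start at positions 129, 210.
EcoRI cuts after the first base of each site, so after positions 129, 210.
The NotI site (GCGGCCGC) starts at position 63.
NotI cuts after base 2 of each site, so after position 64.
Combined cut positions: 64, 129, 210.
Linear molecule, 3 cuts → 4 fragments:
  1–64 → 64 bp
  65–129 → 65 bp
  130–210 → 81 bp
  211–264 → 54 bp
Sorted largest to smallest: 81, 65, 64, 54 bp.

81, 65, 64, 54 bp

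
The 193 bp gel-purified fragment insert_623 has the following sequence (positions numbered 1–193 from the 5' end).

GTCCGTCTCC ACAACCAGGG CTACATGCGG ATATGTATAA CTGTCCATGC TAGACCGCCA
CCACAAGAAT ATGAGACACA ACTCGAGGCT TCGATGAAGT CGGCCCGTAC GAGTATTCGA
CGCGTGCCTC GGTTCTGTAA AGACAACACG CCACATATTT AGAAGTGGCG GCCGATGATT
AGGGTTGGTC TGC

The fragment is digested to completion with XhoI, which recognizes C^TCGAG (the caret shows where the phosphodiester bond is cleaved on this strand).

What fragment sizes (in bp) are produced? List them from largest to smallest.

111, 82 bp

The XhoI site (CTCGAG) starts at position 82.
XhoI cuts after the first base of each site, so after position 82.
Linear molecule, 1 cut → 2 fragments:
  1–82 → 82 bp
  83–193 → 111 bp
Sorted largest to smallest: 111, 82 bp.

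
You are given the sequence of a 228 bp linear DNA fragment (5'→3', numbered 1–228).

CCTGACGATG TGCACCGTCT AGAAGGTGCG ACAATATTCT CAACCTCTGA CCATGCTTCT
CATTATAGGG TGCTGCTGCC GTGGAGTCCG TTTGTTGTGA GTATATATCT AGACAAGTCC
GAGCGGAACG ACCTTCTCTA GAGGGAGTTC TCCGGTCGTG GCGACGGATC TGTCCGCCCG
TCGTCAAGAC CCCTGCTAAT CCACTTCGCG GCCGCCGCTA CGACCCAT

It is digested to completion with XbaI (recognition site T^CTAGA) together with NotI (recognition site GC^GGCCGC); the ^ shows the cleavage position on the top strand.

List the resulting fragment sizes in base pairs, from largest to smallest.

XbaI sites (TCTAGA) start at positions 18, 108, 137.
XbaI cuts after the first base of each site, so after positions 18, 108, 137.
The NotI site (GCGGCCGC) starts at position 208.
NotI cuts after base 2 of each site, so after position 209.
Combined cut positions: 18, 108, 137, 209.
Linear molecule, 4 cuts → 5 fragments:
  1–18 → 18 bp
  19–108 → 90 bp
  109–137 → 29 bp
  138–209 → 72 bp
  210–228 → 19 bp
Sorted largest to smallest: 90, 72, 29, 19, 18 bp.

90, 72, 29, 19, 18 bp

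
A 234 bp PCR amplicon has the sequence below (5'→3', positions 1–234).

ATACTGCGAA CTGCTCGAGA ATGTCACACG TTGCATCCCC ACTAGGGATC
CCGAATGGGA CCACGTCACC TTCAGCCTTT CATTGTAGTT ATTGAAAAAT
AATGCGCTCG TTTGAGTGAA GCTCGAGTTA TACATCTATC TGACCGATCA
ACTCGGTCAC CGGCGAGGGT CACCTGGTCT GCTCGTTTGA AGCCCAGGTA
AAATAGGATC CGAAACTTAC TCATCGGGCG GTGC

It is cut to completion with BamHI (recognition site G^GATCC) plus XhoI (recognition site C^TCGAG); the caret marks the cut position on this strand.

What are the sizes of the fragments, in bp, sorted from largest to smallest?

BamHI sites (GGATCC) start at positions 46, 206.
BamHI cuts after the first base of each site, so after positions 46, 206.
XhoI sites (CTCGAG) start at positions 14, 122.
XhoI cuts after the first base of each site, so after positions 14, 122.
Combined cut positions: 14, 46, 122, 206.
Linear molecule, 4 cuts → 5 fragments:
  1–14 → 14 bp
  15–46 → 32 bp
  47–122 → 76 bp
  123–206 → 84 bp
  207–234 → 28 bp
Sorted largest to smallest: 84, 76, 32, 28, 14 bp.

84, 76, 32, 28, 14 bp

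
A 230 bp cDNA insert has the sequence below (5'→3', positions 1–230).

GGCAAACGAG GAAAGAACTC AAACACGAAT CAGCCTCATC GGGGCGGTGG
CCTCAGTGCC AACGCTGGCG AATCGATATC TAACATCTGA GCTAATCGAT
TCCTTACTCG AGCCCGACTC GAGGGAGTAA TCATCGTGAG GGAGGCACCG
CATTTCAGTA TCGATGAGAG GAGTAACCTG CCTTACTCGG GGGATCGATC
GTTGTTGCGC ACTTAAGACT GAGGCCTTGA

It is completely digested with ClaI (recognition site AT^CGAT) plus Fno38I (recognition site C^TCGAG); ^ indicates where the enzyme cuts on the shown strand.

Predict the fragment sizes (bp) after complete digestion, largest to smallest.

73, 43, 35, 34, 23, 11, 11 bp

ClaI sites (ATCGAT) start at positions 72, 95, 160, 194.
ClaI cuts after base 2 of each site, so after positions 73, 96, 161, 195.
Fno38I sites (CTCGAG) start at positions 107, 118.
Fno38I cuts after the first base of each site, so after positions 107, 118.
Combined cut positions: 73, 96, 107, 118, 161, 195.
Linear molecule, 6 cuts → 7 fragments:
  1–73 → 73 bp
  74–96 → 23 bp
  97–107 → 11 bp
  108–118 → 11 bp
  119–161 → 43 bp
  162–195 → 34 bp
  196–230 → 35 bp
Sorted largest to smallest: 73, 43, 35, 34, 23, 11, 11 bp.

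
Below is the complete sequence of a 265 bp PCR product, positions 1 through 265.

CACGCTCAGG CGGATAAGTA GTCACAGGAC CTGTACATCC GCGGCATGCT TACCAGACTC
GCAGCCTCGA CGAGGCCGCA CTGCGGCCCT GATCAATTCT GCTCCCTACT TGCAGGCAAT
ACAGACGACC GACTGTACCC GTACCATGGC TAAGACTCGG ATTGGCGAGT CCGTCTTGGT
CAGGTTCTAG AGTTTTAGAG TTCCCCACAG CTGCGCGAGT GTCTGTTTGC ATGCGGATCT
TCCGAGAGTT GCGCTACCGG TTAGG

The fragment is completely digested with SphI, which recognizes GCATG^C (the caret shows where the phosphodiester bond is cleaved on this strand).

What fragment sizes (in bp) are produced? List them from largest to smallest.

SphI sites (GCATGC) start at positions 44, 229.
SphI cuts after base 5 of each site (before the last base), so after positions 48, 233.
Linear molecule, 2 cuts → 3 fragments:
  1–48 → 48 bp
  49–233 → 185 bp
  234–265 → 32 bp
Sorted largest to smallest: 185, 48, 32 bp.

185, 48, 32 bp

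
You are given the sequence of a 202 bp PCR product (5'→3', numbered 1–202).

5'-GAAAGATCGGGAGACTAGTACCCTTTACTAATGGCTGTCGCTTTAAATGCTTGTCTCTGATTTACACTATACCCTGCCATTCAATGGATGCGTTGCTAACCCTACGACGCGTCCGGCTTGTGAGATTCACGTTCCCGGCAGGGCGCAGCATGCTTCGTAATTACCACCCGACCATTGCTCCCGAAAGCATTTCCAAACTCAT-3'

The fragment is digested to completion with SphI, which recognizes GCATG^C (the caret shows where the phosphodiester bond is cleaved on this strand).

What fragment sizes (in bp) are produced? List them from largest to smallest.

The SphI site (GCATGC) starts at position 148.
SphI cuts after base 5 of each site (before the last base), so after position 152.
Linear molecule, 1 cut → 2 fragments:
  1–152 → 152 bp
  153–202 → 50 bp
Sorted largest to smallest: 152, 50 bp.

152, 50 bp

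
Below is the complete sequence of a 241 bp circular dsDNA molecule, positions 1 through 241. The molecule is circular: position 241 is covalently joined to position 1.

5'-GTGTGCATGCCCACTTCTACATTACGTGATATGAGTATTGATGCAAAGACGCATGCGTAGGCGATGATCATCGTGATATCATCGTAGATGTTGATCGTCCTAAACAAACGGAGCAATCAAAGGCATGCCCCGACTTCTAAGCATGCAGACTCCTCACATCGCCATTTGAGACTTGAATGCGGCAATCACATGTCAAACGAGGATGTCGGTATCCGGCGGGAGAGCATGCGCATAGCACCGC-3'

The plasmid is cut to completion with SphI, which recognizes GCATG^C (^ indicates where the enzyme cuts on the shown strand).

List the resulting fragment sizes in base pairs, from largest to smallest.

SphI sites (GCATGC) start at positions 5, 51, 123, 141, 224.
SphI cuts after base 5 of each site (before the last base), so after positions 9, 55, 127, 145, 228.
Circular molecule, 5 cuts → 5 fragments:
  10–55 → 46 bp
  56–127 → 72 bp
  128–145 → 18 bp
  146–228 → 83 bp
  229–241 then 1–9 → 13 + 9 = 22 bp
Sorted largest to smallest: 83, 72, 46, 22, 18 bp.

83, 72, 46, 22, 18 bp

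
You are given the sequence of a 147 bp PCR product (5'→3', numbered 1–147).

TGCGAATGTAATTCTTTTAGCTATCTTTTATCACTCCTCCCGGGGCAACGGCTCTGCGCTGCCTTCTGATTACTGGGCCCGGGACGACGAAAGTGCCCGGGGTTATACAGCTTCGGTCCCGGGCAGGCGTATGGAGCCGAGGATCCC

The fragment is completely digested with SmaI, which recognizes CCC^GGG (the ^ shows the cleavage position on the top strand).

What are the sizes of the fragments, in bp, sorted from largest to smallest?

SmaI sites (CCCGGG) start at positions 39, 78, 96, 118.
SmaI cuts after base 3 of each site, so after positions 41, 80, 98, 120.
Linear molecule, 4 cuts → 5 fragments:
  1–41 → 41 bp
  42–80 → 39 bp
  81–98 → 18 bp
  99–120 → 22 bp
  121–147 → 27 bp
Sorted largest to smallest: 41, 39, 27, 22, 18 bp.

41, 39, 27, 22, 18 bp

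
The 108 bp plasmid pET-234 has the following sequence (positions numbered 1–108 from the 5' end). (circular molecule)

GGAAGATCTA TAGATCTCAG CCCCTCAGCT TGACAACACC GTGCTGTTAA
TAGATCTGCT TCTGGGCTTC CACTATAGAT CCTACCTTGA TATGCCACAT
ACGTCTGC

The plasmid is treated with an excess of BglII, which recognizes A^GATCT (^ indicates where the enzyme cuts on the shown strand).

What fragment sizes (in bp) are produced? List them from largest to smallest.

60, 40, 8 bp

BglII sites (AGATCT) start at positions 4, 12, 52.
BglII cuts after the first base of each site, so after positions 4, 12, 52.
Circular molecule, 3 cuts → 3 fragments:
  5–12 → 8 bp
  13–52 → 40 bp
  53–108 then 1–4 → 56 + 4 = 60 bp
Sorted largest to smallest: 60, 40, 8 bp.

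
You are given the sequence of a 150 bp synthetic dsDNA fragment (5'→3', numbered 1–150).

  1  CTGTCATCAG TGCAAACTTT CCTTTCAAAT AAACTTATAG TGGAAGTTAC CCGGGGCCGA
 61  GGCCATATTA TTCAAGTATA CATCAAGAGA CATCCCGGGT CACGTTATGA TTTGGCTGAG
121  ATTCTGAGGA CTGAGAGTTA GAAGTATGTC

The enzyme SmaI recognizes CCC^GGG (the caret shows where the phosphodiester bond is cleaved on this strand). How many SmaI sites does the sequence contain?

2

CCCGGG occurs starting at positions 50, 94.
SmaI cuts at 2 sites.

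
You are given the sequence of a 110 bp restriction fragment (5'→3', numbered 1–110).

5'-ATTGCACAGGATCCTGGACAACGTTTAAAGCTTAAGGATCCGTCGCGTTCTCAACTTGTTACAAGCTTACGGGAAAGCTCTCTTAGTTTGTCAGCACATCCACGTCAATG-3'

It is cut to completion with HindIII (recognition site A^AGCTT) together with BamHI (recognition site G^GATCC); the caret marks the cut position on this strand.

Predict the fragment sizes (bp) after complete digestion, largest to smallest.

HindIII sites (AAGCTT) start at positions 28, 63.
HindIII cuts after the first base of each site, so after positions 28, 63.
BamHI sites (GGATCC) start at positions 9, 36.
BamHI cuts after the first base of each site, so after positions 9, 36.
Combined cut positions: 9, 28, 36, 63.
Linear molecule, 4 cuts → 5 fragments:
  1–9 → 9 bp
  10–28 → 19 bp
  29–36 → 8 bp
  37–63 → 27 bp
  64–110 → 47 bp
Sorted largest to smallest: 47, 27, 19, 9, 8 bp.

47, 27, 19, 9, 8 bp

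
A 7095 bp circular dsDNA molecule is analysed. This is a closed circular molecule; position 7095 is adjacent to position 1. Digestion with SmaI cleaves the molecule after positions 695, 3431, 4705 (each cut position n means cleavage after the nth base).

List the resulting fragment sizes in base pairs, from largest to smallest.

3085, 2736, 1274 bp

Circular molecule, 3 cuts → 3 fragments:
  3431 − 695 = 2736 bp
  4705 − 3431 = 1274 bp
  wrap: 7095 − 4705 + 695 = 3085 bp
Sorted largest to smallest: 3085, 2736, 1274 bp.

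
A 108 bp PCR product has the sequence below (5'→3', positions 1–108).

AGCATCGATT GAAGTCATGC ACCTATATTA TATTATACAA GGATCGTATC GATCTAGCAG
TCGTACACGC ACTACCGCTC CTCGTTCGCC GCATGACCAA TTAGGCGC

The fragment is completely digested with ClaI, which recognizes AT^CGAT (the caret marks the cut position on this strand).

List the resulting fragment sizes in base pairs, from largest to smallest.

59, 44, 5 bp

ClaI sites (ATCGAT) start at positions 4, 48.
ClaI cuts after base 2 of each site, so after positions 5, 49.
Linear molecule, 2 cuts → 3 fragments:
  1–5 → 5 bp
  6–49 → 44 bp
  50–108 → 59 bp
Sorted largest to smallest: 59, 44, 5 bp.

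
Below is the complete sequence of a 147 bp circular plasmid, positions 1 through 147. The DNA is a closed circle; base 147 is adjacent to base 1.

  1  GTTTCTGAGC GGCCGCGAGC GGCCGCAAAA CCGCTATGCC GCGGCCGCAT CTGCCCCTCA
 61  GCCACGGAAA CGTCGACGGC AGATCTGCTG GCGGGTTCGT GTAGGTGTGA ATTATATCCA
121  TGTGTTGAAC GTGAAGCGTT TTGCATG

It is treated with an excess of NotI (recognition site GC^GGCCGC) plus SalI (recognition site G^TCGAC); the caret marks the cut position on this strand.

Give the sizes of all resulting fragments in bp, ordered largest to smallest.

85, 30, 22, 10 bp

NotI sites (GCGGCCGC) start at positions 9, 19, 41.
NotI cuts after base 2 of each site, so after positions 10, 20, 42.
The SalI site (GTCGAC) starts at position 72.
SalI cuts after the first base of each site, so after position 72.
Combined cut positions: 10, 20, 42, 72.
Circular molecule, 4 cuts → 4 fragments:
  11–20 → 10 bp
  21–42 → 22 bp
  43–72 → 30 bp
  73–147 then 1–10 → 75 + 10 = 85 bp
Sorted largest to smallest: 85, 30, 22, 10 bp.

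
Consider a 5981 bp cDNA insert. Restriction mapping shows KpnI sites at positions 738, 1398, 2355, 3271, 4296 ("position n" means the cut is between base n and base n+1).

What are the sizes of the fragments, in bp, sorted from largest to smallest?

1685, 1025, 957, 916, 738, 660 bp

Linear molecule, 5 cuts → 6 fragments:
  738 − 0 = 738 bp
  1398 − 738 = 660 bp
  2355 − 1398 = 957 bp
  3271 − 2355 = 916 bp
  4296 − 3271 = 1025 bp
  5981 − 4296 = 1685 bp
Sorted largest to smallest: 1685, 1025, 957, 916, 738, 660 bp.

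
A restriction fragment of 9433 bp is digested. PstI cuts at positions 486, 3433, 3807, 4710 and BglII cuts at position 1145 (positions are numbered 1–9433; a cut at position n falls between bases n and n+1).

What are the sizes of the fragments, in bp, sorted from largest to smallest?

Combined cut positions (sorted): 486, 1145, 3433, 3807, 4710.
Linear molecule, 5 cuts → 6 fragments:
  486 − 0 = 486 bp
  1145 − 486 = 659 bp
  3433 − 1145 = 2288 bp
  3807 − 3433 = 374 bp
  4710 − 3807 = 903 bp
  9433 − 4710 = 4723 bp
Sorted largest to smallest: 4723, 2288, 903, 659, 486, 374 bp.

4723, 2288, 903, 659, 486, 374 bp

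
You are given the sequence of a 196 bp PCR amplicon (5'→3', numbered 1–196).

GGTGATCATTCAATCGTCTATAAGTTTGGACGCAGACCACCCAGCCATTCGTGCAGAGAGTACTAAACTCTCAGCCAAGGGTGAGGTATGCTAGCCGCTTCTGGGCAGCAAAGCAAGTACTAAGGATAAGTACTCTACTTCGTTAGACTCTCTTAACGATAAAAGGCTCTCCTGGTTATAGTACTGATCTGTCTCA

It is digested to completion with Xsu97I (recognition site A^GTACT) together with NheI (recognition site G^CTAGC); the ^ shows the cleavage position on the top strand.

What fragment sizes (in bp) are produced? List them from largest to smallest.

Xsu97I sites (AGTACT) start at positions 59, 116, 129, 180.
Xsu97I cuts after the first base of each site, so after positions 59, 116, 129, 180.
The NheI site (GCTAGC) starts at position 90.
NheI cuts after the first base of each site, so after position 90.
Combined cut positions: 59, 90, 116, 129, 180.
Linear molecule, 5 cuts → 6 fragments:
  1–59 → 59 bp
  60–90 → 31 bp
  91–116 → 26 bp
  117–129 → 13 bp
  130–180 → 51 bp
  181–196 → 16 bp
Sorted largest to smallest: 59, 51, 31, 26, 16, 13 bp.

59, 51, 31, 26, 16, 13 bp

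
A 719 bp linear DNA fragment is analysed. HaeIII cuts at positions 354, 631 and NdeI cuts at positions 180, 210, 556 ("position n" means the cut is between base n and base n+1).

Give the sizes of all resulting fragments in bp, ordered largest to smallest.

Combined cut positions (sorted): 180, 210, 354, 556, 631.
Linear molecule, 5 cuts → 6 fragments:
  180 − 0 = 180 bp
  210 − 180 = 30 bp
  354 − 210 = 144 bp
  556 − 354 = 202 bp
  631 − 556 = 75 bp
  719 − 631 = 88 bp
Sorted largest to smallest: 202, 180, 144, 88, 75, 30 bp.

202, 180, 144, 88, 75, 30 bp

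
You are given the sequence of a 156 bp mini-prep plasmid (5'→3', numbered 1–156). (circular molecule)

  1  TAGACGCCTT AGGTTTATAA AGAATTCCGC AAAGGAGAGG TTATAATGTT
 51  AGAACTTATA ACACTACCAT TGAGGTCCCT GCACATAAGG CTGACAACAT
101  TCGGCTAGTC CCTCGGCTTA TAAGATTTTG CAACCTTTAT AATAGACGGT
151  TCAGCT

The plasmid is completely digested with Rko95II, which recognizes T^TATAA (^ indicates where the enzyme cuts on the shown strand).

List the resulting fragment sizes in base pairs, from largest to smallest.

Rko95II sites (TTATAA) start at positions 15, 41, 56, 118, 137.
Rko95II cuts after the first base of each site, so after positions 15, 41, 56, 118, 137.
Circular molecule, 5 cuts → 5 fragments:
  16–41 → 26 bp
  42–56 → 15 bp
  57–118 → 62 bp
  119–137 → 19 bp
  138–156 then 1–15 → 19 + 15 = 34 bp
Sorted largest to smallest: 62, 34, 26, 19, 15 bp.

62, 34, 26, 19, 15 bp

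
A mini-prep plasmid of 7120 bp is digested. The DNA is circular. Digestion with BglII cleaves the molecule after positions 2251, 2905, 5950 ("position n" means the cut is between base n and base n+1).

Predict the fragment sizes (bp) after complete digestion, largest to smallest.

Circular molecule, 3 cuts → 3 fragments:
  2905 − 2251 = 654 bp
  5950 − 2905 = 3045 bp
  wrap: 7120 − 5950 + 2251 = 3421 bp
Sorted largest to smallest: 3421, 3045, 654 bp.

3421, 3045, 654 bp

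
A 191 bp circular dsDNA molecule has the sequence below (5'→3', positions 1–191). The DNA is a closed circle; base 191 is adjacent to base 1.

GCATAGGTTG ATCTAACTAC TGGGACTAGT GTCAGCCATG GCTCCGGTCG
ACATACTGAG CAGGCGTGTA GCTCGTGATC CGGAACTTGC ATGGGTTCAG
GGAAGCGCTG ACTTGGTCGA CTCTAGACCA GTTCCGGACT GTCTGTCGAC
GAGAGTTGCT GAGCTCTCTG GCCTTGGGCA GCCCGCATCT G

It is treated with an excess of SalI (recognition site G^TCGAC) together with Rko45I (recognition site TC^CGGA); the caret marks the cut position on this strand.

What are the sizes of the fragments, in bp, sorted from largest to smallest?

SalI sites (GTCGAC) start at positions 47, 116, 145.
SalI cuts after the first base of each site, so after positions 47, 116, 145.
Rko45I sites (TCCGGA) start at positions 79, 133.
Rko45I cuts after base 2 of each site, so after positions 80, 134.
Combined cut positions: 47, 80, 116, 134, 145.
Circular molecule, 5 cuts → 5 fragments:
  48–80 → 33 bp
  81–116 → 36 bp
  117–134 → 18 bp
  135–145 → 11 bp
  146–191 then 1–47 → 46 + 47 = 93 bp
Sorted largest to smallest: 93, 36, 33, 18, 11 bp.

93, 36, 33, 18, 11 bp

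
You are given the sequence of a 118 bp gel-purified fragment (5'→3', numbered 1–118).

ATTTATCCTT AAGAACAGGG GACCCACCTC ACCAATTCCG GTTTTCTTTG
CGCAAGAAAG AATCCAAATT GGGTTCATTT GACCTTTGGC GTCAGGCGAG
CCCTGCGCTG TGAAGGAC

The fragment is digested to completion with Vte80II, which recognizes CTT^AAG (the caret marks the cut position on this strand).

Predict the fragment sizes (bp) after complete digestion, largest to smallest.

The Vte80II site (CTTAAG) starts at position 8.
Vte80II cuts after base 3 of each site, so after position 10.
Linear molecule, 1 cut → 2 fragments:
  1–10 → 10 bp
  11–118 → 108 bp
Sorted largest to smallest: 108, 10 bp.

108, 10 bp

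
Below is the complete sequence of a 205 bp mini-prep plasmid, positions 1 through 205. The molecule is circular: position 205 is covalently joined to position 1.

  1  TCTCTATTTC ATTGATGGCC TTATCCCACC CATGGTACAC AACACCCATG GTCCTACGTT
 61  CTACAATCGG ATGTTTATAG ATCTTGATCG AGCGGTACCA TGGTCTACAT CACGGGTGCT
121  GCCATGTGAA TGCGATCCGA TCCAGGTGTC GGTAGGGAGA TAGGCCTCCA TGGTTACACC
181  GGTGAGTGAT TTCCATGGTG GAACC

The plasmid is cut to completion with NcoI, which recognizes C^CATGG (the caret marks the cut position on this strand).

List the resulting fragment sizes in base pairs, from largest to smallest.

NcoI sites (CCATGG) start at positions 30, 46, 98, 168, 193.
NcoI cuts after the first base of each site, so after positions 30, 46, 98, 168, 193.
Circular molecule, 5 cuts → 5 fragments:
  31–46 → 16 bp
  47–98 → 52 bp
  99–168 → 70 bp
  169–193 → 25 bp
  194–205 then 1–30 → 12 + 30 = 42 bp
Sorted largest to smallest: 70, 52, 42, 25, 16 bp.

70, 52, 42, 25, 16 bp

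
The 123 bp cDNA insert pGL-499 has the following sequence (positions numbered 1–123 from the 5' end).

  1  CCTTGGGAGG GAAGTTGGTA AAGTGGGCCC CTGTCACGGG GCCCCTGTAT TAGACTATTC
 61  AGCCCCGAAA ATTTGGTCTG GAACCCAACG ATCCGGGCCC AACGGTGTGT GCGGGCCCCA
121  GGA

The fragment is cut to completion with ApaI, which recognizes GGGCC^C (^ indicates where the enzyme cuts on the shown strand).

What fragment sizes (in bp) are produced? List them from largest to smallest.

ApaI sites (GGGCCC) start at positions 25, 39, 95, 113.
ApaI cuts after base 5 of each site (before the last base), so after positions 29, 43, 99, 117.
Linear molecule, 4 cuts → 5 fragments:
  1–29 → 29 bp
  30–43 → 14 bp
  44–99 → 56 bp
  100–117 → 18 bp
  118–123 → 6 bp
Sorted largest to smallest: 56, 29, 18, 14, 6 bp.

56, 29, 18, 14, 6 bp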